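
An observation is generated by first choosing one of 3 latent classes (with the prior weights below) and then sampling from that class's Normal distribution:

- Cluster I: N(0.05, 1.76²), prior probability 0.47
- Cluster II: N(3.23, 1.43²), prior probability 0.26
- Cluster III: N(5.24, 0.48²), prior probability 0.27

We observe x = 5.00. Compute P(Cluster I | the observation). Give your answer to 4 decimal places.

P(component k | x) = π_k·f_k(x) / marginal(x), where marginal(x) = Σ_j π_j·f_j(x).
Normal densities:
  f_I = (1/(1.76·√(2π)))·exp(−(5.00−0.05)²/(2·1.76²)) = 0.226672·exp(-3.95508) = 0.00434239
  f_II = (1/(1.43·√(2π)))·exp(−(5.00−3.23)²/(2·1.43²)) = 0.278981·exp(-0.76603) = 0.129686
  f_III = (1/(0.48·√(2π)))·exp(−(5.00−5.24)²/(2·0.48²)) = 0.831130·exp(-0.12500) = 0.733469
Prior × likelihood for each component:
  π_I·f_I = 0.47 × 0.00434239 = 0.00204092
  π_II·f_II = 0.26 × 0.129686 = 0.0337183
  π_III·f_III = 0.27 × 0.733469 = 0.198037
Denominator: 0.00204092 + 0.0337183 + 0.198037 = 0.233796
Responsibility of Cluster I: 0.00204092 / 0.233796 ≈ 0.0087

0.0087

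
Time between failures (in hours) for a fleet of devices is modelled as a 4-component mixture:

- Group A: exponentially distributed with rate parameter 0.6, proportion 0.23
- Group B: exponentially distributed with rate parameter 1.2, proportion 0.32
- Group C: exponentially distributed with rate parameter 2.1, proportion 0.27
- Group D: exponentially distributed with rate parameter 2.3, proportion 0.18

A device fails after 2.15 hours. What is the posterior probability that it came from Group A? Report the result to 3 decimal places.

0.498

By Bayes' theorem, P(k | x) = P(Z=k) f_k(x) / Σ_j P(Z=j) f_j(x).
Exponential densities:
  f_A = 0.165162
  f_B = 0.0909288
  f_C = 0.0229816
  f_D = 0.0163735
Weight by the priors:
  P(Z=A)·f_A = 0.23 × 0.165162 = 0.0379874
  P(Z=B)·f_B = 0.32 × 0.0909288 = 0.0290972
  P(Z=C)·f_C = 0.27 × 0.0229816 = 0.00620502
  P(Z=D)·f_D = 0.18 × 0.0163735 = 0.00294723
Normaliser: 0.0379874 + 0.0290972 + 0.00620502 + 0.00294723 = 0.0762368
Responsibility of Group A: 0.0379874 / 0.0762368 ≈ 0.498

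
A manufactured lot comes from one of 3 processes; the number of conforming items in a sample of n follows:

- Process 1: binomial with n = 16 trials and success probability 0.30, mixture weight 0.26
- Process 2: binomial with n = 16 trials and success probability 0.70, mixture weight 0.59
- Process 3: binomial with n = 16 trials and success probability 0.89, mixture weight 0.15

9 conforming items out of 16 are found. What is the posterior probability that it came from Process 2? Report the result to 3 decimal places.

0.923

Apply Bayes' rule: the posterior for each component is proportional to its prior times its likelihood at x.
Binomial probabilities:
  f_1 = C(16,9)·0.30^9·0.70^7 = 11440·1.9683e-05·0.0823543 = 0.018544
  f_2 = C(16,9)·0.70^9·0.30^7 = 11440·0.0403536·0.0002187 = 0.100962
  f_3 = C(16,9)·0.89^9·0.11^7 = 11440·0.350356·1.94872e-07 = 0.000781061
Prior × likelihood for each component:
  π_1·f_1 = 0.26 × 0.018544 = 0.00482144
  π_2·f_2 = 0.59 × 0.100962 = 0.0595675
  π_3·f_3 = 0.15 × 0.000781061 = 0.000117159
Normaliser: 0.00482144 + 0.0595675 + 0.000117159 = 0.0645061
So the posterior for Process 2 is 0.0595675 / 0.0645061 ≈ 0.923.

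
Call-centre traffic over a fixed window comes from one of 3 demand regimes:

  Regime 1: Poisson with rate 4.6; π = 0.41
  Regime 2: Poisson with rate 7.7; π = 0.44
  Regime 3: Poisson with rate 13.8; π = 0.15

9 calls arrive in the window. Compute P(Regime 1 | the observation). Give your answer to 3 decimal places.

0.149

Apply Bayes' rule: the posterior for each component is proportional to its prior times its likelihood at x.
Poisson probabilities:
  p_1 = e^(−4.6)·4.6^9/9! = 0.0255448
  p_2 = e^(−7.7)·7.7^9/9! = 0.118737
  p_3 = e^(−13.8)·13.8^9/9! = 0.0508025
Prior × likelihood for each component:
  π_1·p_1 = 0.41 × 0.0255448 = 0.0104734
  π_2·p_2 = 0.44 × 0.118737 = 0.0522443
  π_3·p_3 = 0.15 × 0.0508025 = 0.00762037
Evidence: 0.0104734 + 0.0522443 + 0.00762037 = 0.070338
So the posterior for Regime 1 is 0.0104734 / 0.070338 ≈ 0.149.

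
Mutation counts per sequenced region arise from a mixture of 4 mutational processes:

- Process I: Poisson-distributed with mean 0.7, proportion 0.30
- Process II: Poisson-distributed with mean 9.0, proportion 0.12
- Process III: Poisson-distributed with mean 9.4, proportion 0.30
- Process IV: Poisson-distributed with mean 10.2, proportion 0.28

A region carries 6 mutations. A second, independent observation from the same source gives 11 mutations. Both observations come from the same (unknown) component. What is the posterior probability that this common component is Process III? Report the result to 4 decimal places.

Apply Bayes' rule: the posterior for each component is proportional to its prior times its likelihood at x.
Since both observations come from the same component, the likelihood for component k is f_k(x₁)·f_k(x₂).
  L_I = [e^(−0.7)·0.7^6/6! = 8.11427e-05] × [2.4599e-10] = 1.99603e-14
  L_II = [e^(−9.0)·9.0^6/6! = 0.0910903] × [0.0970201] = 0.00883759
  L_III = [e^(−9.4)·9.4^6/6! = 0.0792623] × [0.104926] = 0.00831666
  L_IV = [e^(−10.2)·10.2^6/6! = 0.0581386] × [0.115782] = 0.00673143
Unnormalised posteriors:
  w_I·L_I = 0.30 × 1.99603e-14 = 5.98808e-15
  w_II·L_II = 0.12 × 0.00883759 = 0.00106051
  w_III·L_III = 0.30 × 0.00831666 = 0.002495
  w_IV·L_IV = 0.28 × 0.00673143 = 0.0018848
Normaliser: 5.98808e-15 + 0.00106051 + 0.002495 + 0.0018848 = 0.00544031
Responsibility of Process III: 0.002495 / 0.00544031 ≈ 0.4586

0.4586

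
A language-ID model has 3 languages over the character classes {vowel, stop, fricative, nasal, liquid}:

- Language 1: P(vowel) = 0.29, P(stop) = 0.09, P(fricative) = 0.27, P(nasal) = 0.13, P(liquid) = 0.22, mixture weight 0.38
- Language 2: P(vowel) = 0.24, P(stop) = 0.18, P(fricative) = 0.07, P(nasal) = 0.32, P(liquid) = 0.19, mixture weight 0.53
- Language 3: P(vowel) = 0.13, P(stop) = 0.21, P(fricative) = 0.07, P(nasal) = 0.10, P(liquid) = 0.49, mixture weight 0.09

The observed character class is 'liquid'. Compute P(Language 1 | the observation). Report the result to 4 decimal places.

0.3660

The responsibility of component k is P(Z=k) f_k(x) divided by Σ_j P(Z=j) f_j(x).
Categorical probabilities:
  L_1 = P(liquid | comp) = 0.22
  L_2 = P(liquid | comp) = 0.19
  L_3 = P(liquid | comp) = 0.49
Prior × likelihood for each component:
  P(Z=1)·L_1 = 0.38 × 0.22 = 0.0836
  P(Z=2)·L_2 = 0.53 × 0.19 = 0.1007
  P(Z=3)·L_3 = 0.09 × 0.49 = 0.0441
Sum: 0.0836 + 0.1007 + 0.0441 = 0.2284
P(Language 1 | x) ≈ 0.3660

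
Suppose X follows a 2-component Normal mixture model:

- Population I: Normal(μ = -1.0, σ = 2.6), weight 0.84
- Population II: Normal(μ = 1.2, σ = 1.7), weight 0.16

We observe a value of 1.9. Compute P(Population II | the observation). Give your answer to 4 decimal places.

By Bayes' theorem, P(k | x) = π_k f_k(x) / Σ_j π_j f_j(x).
Evaluate each component's likelihood at the observed value:
  p_I = (1/(2.6·√(2π)))·exp(−(1.9−-1.0)²/(2·2.6²)) = 0.153439·exp(-0.62204) = 0.0823735
  p_II = (1/(1.7·√(2π)))·exp(−(1.9−1.2)²/(2·1.7²)) = 0.234672·exp(-0.08478) = 0.215598
Unnormalised posteriors:
  π_I·p_I = 0.84 × 0.0823735 = 0.0691937
  π_II·p_II = 0.16 × 0.215598 = 0.0344956
Evidence: 0.0691937 + 0.0344956 = 0.103689
P(Population II | 1.9) = 0.0344956 / 0.103689 ≈ 0.3327

0.3327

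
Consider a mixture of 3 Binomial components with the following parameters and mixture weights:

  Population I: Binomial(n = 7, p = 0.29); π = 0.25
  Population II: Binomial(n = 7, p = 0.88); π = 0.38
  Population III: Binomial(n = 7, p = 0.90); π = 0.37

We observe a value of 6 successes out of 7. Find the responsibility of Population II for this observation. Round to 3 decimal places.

P(component k | x) = π_k·f_k(x) / marginal(x), where marginal(x) = Σ_j π_j·f_j(x).
Evaluate each component's likelihood at the observed value:
  L_I = C(7,6)·0.29^6·0.71^1 = 7·0.000594823·0.71 = 0.00295627
  L_II = C(7,6)·0.88^6·0.12^1 = 7·0.464404·0.12 = 0.390099
  L_III = C(7,6)·0.90^6·0.10^1 = 7·0.531441·0.1 = 0.372009
Unnormalised posteriors:
  π_I·L_I = 0.25 × 0.00295627 = 0.000739068
  π_II·L_II = 0.38 × 0.390099 = 0.148238
  π_III·L_III = 0.37 × 0.372009 = 0.137643
Normaliser: 0.000739068 + 0.148238 + 0.137643 = 0.28662
P(Population II | the observation) = 0.148238 / 0.28662 ≈ 0.517

0.517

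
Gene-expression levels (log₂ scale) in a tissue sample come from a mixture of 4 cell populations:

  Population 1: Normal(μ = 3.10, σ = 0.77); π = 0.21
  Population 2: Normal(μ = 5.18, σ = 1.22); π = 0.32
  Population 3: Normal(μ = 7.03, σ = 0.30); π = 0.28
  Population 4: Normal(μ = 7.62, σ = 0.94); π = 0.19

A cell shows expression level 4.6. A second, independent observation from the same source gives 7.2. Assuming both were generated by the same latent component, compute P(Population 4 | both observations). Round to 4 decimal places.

0.0224

By Bayes' theorem, P(k | x) = P(Z=k) f_k(x) / Σ_j P(Z=j) f_j(x).
Since both observations come from the same component, the likelihood for component k is f_k(x₁)·f_k(x₂).
  f_1 = [(1/(0.77·√(2π)))·exp(−(4.6−3.10)²/(2·0.77²)) = 0.518107·exp(-1.89745) = 0.0776901] × [3.61264e-07] = 2.80666e-08
  f_2 = [(1/(1.22·√(2π)))·exp(−(4.6−5.18)²/(2·1.22²)) = 0.327002·exp(-0.11301) = 0.29206] × [0.0830325] = 0.0242505
  f_3 = [(1/(0.30·√(2π)))·exp(−(4.6−7.03)²/(2·0.30²)) = 1.329808·exp(-32.80500) = 7.52936e-15] × [1.13256] = 8.52744e-15
  f_4 = [(1/(0.94·√(2π)))·exp(−(4.6−7.62)²/(2·0.94²)) = 0.424407·exp(-5.16093) = 0.00243454] × [0.384089] = 0.000935081
Unnormalised posteriors:
  P(Z=1)·f_1 = 0.21 × 2.80666e-08 = 5.89399e-09
  P(Z=2)·f_2 = 0.32 × 0.0242505 = 0.00776015
  P(Z=3)·f_3 = 0.28 × 8.52744e-15 = 2.38768e-15
  P(Z=4)·f_4 = 0.19 × 0.000935081 = 0.000177665
Normaliser: 5.89399e-09 + 0.00776015 + 2.38768e-15 + 0.000177665 = 0.00793782
So the posterior for Population 4 is 0.000177665 / 0.00793782 ≈ 0.0224.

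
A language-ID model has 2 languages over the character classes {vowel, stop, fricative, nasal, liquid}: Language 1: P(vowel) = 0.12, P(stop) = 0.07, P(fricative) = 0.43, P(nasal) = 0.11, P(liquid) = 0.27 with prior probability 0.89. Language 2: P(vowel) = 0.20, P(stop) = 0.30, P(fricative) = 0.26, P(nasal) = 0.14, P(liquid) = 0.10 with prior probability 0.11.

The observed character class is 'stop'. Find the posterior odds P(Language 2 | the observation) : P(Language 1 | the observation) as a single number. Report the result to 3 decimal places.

0.530

The posterior odds equal the prior odds times the likelihood ratio: (π_i/π_j)·(f_i(x)/f_j(x)).
Evaluate each component's likelihood at the observed value:
  L_1 = 0.07
  L_2 = 0.3
0.033 / 0.0623 ≈ 0.530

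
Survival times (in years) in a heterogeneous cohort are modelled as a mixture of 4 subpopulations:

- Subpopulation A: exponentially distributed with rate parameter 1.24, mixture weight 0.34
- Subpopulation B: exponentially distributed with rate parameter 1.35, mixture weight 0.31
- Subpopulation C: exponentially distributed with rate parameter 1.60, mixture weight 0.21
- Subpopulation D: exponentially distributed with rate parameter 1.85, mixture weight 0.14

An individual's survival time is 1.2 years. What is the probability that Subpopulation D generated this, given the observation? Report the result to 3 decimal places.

0.110

By Bayes' theorem, P(k | x) = π_k f_k(x) / Σ_j π_j f_j(x).
Evaluate each component's likelihood at the observed value:
  f_A = 1.24·e^(−1.24·1.2) = 1.24·e^(−1.4880) = 0.280022
  f_B = 1.35·e^(−1.35·1.2) = 1.35·e^(−1.6200) = 0.267163
  f_C = 1.60·e^(−1.60·1.2) = 1.60·e^(−1.9200) = 0.234571
  f_D = 1.85·e^(−1.85·1.2) = 1.85·e^(−2.2200) = 0.200927
Multiply by the mixture weights:
  π_A·f_A = 0.34 × 0.280022 = 0.0952073
  π_B·f_B = 0.31 × 0.267163 = 0.0828206
  π_C·f_C = 0.21 × 0.234571 = 0.0492599
  π_D·f_D = 0.14 × 0.200927 = 0.0281298
Sum: 0.0952073 + 0.0828206 + 0.0492599 + 0.0281298 = 0.255418
So the posterior for Subpopulation D is 0.0281298 / 0.255418 ≈ 0.110.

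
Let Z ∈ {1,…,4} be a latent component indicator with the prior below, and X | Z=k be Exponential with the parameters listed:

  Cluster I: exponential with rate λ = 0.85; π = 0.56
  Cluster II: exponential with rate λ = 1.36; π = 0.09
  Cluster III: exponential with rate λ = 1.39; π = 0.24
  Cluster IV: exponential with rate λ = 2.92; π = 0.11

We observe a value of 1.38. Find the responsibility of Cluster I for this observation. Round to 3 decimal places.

Posterior ∝ prior × likelihood, so P(k | x) ∝ w_k f_k(x); normalise over all components.
Evaluate each component's likelihood at the observed value:
  f_I = 0.263022
  f_II = 0.208188
  f_III = 0.204151
  f_IV = 0.0519218
Unnormalised posteriors:
  w_I·f_I = 0.56 × 0.263022 = 0.147292
  w_II·f_II = 0.09 × 0.208188 = 0.0187369
  w_III·f_III = 0.24 × 0.204151 = 0.0489962
  w_IV·f_IV = 0.11 × 0.0519218 = 0.0057114
Denominator: 0.147292 + 0.0187369 + 0.0489962 + 0.0057114 = 0.220737
So the posterior for Cluster I is 0.147292 / 0.220737 ≈ 0.667.

0.667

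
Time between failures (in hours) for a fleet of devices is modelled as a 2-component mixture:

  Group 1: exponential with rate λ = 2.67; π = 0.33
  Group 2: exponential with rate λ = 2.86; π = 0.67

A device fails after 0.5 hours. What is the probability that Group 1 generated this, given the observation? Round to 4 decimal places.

0.3358

P(component k | x) = P(Z=k)·f_k(x) / marginal(x), where marginal(x) = Σ_j P(Z=j)·f_j(x).
Component likelihoods at x = 0.5 hours:
  f_1 = 2.67·e^(−2.67·0.5) = 2.67·e^(−1.3350) = 0.702632
  f_2 = 2.86·e^(−2.86·0.5) = 2.86·e^(−1.4300) = 0.684424
Weight by the priors:
  P(Z=1)·f_1 = 0.33 × 0.702632 = 0.231869
  P(Z=2)·f_2 = 0.67 × 0.684424 = 0.458564
Denominator: 0.231869 + 0.458564 = 0.690432
P(Group 1 | 0.5 hours) ≈ 0.3358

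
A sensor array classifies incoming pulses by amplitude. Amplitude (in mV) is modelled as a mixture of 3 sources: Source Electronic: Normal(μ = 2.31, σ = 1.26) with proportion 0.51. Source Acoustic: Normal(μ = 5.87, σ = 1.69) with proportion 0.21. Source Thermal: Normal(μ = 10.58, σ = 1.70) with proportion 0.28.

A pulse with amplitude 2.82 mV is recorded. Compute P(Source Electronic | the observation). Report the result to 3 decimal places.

0.939

By Bayes' theorem, P(k | x) = π_k f_k(x) / Σ_j π_j f_j(x).
Normal densities:
  L_Electronic = (1/(1.26·√(2π)))·exp(−(2.82−2.31)²/(2·1.26²)) = 0.316621·exp(-0.08192) = 0.291718
  L_Acoustic = (1/(1.69·√(2π)))·exp(−(2.82−5.87)²/(2·1.69²)) = 0.236061·exp(-1.62853) = 0.0463192
  L_Thermal = (1/(1.70·√(2π)))·exp(−(2.82−10.58)²/(2·1.70²)) = 0.234672·exp(-10.41827) = 7.01236e-06
Weight by the priors:
  π_Electronic·L_Electronic = 0.51 × 0.291718 = 0.148776
  π_Acoustic·L_Acoustic = 0.21 × 0.0463192 = 0.00972703
  π_Thermal·L_Thermal = 0.28 × 7.01236e-06 = 1.96346e-06
Evidence: 0.148776 + 0.00972703 + 1.96346e-06 = 0.158505
So the posterior for Source Electronic is 0.148776 / 0.158505 ≈ 0.939.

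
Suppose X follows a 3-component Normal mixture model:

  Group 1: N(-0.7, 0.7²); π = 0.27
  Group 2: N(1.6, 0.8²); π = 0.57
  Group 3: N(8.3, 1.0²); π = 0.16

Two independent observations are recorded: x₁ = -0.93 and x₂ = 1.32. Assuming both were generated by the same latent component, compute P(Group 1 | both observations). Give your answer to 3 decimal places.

0.590

The responsibility of component k is π_k f_k(x) divided by Σ_j π_j f_j(x).
Since both observations come from the same component, the likelihood for component k is f_k(x₁)·f_k(x₂).
  L_1 = [0.539969] × [0.00886241] = 0.00478543
  L_2 = [0.0033577] × [0.46905] = 0.00157493
  L_3 = [1.2633e-19] × [1.05053e-11] = 1.32714e-30
Weight by the priors:
  π_1·L_1 = 0.27 × 0.00478543 = 0.00129207
  π_2·L_2 = 0.57 × 0.00157493 = 0.000897711
  π_3·L_3 = 0.16 × 1.32714e-30 = 2.12342e-31
Evidence: 0.00129207 + 0.000897711 + 2.12342e-31 = 0.00218978
P(Group 1 | x₁, x₂) = 0.00129207 / 0.00218978 ≈ 0.590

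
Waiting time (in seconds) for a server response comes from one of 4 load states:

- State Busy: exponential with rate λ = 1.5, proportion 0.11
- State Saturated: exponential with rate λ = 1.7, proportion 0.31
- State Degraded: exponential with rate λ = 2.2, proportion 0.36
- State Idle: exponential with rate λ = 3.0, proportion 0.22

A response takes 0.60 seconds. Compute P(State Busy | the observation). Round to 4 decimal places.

0.1161

By Bayes' theorem, P(k | x) = π_k f_k(x) / Σ_j π_j f_j(x).
Evaluate each component's likelihood at the observed value:
  L_Busy = 0.609854
  L_Saturated = 0.613011
  L_Degraded = 0.587698
  L_Idle = 0.495897
Weight by the priors:
  π_Busy·L_Busy = 0.11 × 0.609854 = 0.067084
  π_Saturated·L_Saturated = 0.31 × 0.613011 = 0.190034
  π_Degraded·L_Degraded = 0.36 × 0.587698 = 0.211571
  π_Idle·L_Idle = 0.22 × 0.495897 = 0.109097
Normaliser: 0.067084 + 0.190034 + 0.211571 + 0.109097 = 0.577786
P(State Busy | x) ≈ 0.1161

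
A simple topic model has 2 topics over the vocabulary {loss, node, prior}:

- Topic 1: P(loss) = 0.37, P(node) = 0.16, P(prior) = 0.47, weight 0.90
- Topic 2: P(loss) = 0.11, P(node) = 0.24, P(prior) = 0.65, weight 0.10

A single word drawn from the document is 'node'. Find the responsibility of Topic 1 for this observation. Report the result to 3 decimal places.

The responsibility of component k is w_k f_k(x) divided by Σ_j w_j f_j(x).
Component likelihoods at x = 'node':
  f_1 = P(node | comp) = 0.16
  f_2 = P(node | comp) = 0.24
Unnormalised posteriors:
  w_1·f_1 = 0.90 × 0.16 = 0.144
  w_2·f_2 = 0.10 × 0.24 = 0.024
Evidence: 0.144 + 0.024 = 0.168
So the posterior for Topic 1 is 0.144 / 0.168 ≈ 0.857.

0.857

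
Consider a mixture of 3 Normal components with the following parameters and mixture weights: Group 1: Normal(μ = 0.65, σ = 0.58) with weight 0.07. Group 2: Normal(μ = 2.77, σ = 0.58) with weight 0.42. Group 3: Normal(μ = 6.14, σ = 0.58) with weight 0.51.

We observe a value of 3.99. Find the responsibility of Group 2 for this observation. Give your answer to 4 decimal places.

0.9886

P(component k | x) = P(Z=k)·f_k(x) / marginal(x), where marginal(x) = Σ_j P(Z=j)·f_j(x).
Component likelihoods at x = 3.99:
  L_1 = (1/(0.58·√(2π)))·exp(−(3.99−0.65)²/(2·0.58²)) = 0.687832·exp(-16.58086) = 4.3302e-08
  L_2 = (1/(0.58·√(2π)))·exp(−(3.99−2.77)²/(2·0.58²)) = 0.687832·exp(-2.21225) = 0.0752862
  L_3 = (1/(0.58·√(2π)))·exp(−(3.99−6.14)²/(2·0.58²)) = 0.687832·exp(-6.87054) = 0.000713911
Unnormalised posteriors:
  P(Z=1)·L_1 = 0.07 × 4.3302e-08 = 3.03114e-09
  P(Z=2)·L_2 = 0.42 × 0.0752862 = 0.0316202
  P(Z=3)·L_3 = 0.51 × 0.000713911 = 0.000364095
Denominator: 3.03114e-09 + 0.0316202 + 0.000364095 = 0.0319843
Responsibility of Group 2: 0.0316202 / 0.0319843 ≈ 0.9886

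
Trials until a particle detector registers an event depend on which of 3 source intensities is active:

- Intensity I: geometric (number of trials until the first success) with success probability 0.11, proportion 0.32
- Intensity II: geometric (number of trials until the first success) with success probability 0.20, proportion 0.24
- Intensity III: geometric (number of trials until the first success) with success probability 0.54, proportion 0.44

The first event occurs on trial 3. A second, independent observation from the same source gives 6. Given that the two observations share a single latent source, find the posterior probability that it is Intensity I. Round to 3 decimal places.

The responsibility of component k is w_k f_k(x) divided by Σ_j w_j f_j(x).
Since both observations come from the same component, the likelihood for component k is f_k(x₁)·f_k(x₂).
  p_I = [0.087131] × [0.0614247] = 0.00535199
  p_II = [0.128] × [0.065536] = 0.00838861
  p_III = [0.114264] × [0.011122] = 0.00127084
Unnormalised posteriors:
  w_I·p_I = 0.32 × 0.00535199 = 0.00171264
  w_II·p_II = 0.24 × 0.00838861 = 0.00201327
  w_III·p_III = 0.44 × 0.00127084 = 0.000559171
Denominator: 0.00171264 + 0.00201327 + 0.000559171 = 0.00428507
So the posterior for Intensity I is 0.00171264 / 0.00428507 ≈ 0.400.

0.400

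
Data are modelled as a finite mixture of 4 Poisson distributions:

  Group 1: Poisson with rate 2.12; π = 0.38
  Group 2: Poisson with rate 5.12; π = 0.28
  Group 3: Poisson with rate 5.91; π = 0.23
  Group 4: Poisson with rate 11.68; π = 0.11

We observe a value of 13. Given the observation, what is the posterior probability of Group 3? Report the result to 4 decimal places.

0.0841

By Bayes' theorem, P(k | x) = π_k f_k(x) / Σ_j π_j f_j(x).
Evaluate each component's likelihood at the observed value:
  f_1 = e^(−2.12)·2.12^13/13! = 3.36807e-07
  f_2 = e^(−5.12)·5.12^13/13! = 0.00159456
  f_3 = e^(−5.91)·5.91^13/13! = 0.00467387
  f_4 = e^(−11.68)·11.68^13/13! = 0.10231
Weight by the priors:
  π_1·f_1 = 0.38 × 3.36807e-07 = 1.27987e-07
  π_2·f_2 = 0.28 × 0.00159456 = 0.000446477
  π_3·f_3 = 0.23 × 0.00467387 = 0.00107499
  π_4·f_4 = 0.11 × 0.10231 = 0.0112541
Normaliser: 1.27987e-07 + 0.000446477 + 0.00107499 + 0.0112541 = 0.0127757
P(Group 3 | the observation) ≈ 0.0841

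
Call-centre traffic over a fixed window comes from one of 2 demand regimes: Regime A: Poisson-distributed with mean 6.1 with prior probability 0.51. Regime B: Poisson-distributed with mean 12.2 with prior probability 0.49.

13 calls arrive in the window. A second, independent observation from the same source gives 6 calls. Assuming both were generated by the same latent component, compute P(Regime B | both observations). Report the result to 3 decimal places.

0.717

The responsibility of component k is P(Z=k) f_k(x) divided by Σ_j P(Z=j) f_j(x).
Since both observations come from the same component, the likelihood for component k is f_k(x₁)·f_k(x₂).
  f_A = [0.00583192] × [0.160491] = 0.000935969
  f_B = [0.107153] × [0.0230374] = 0.00246853
Weight by the priors:
  P(Z=A)·f_A = 0.51 × 0.000935969 = 0.000477344
  P(Z=B)·f_B = 0.49 × 0.00246853 = 0.00120958
Evidence: 0.000477344 + 0.00120958 = 0.00168692
So the posterior for Regime B is 0.00120958 / 0.00168692 ≈ 0.717.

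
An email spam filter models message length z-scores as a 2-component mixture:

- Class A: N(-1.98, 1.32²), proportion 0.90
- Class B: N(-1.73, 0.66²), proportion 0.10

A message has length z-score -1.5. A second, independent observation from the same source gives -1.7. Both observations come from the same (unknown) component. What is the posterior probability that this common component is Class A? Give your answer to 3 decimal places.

0.687

P(component k | x) = π_k·f_k(x) / marginal(x), where marginal(x) = Σ_j π_j·f_j(x).
Since both observations come from the same component, the likelihood for component k is f_k(x₁)·f_k(x₂).
  L_A = [(1/(1.32·√(2π)))·exp(−(-1.5−-1.98)²/(2·1.32²)) = 0.302229·exp(-0.06612) = 0.282893] × [0.295505] = 0.0835965
  L_B = [(1/(0.66·√(2π)))·exp(−(-1.5−-1.73)²/(2·0.66²)) = 0.604458·exp(-0.06072) = 0.568847] × [0.603834] = 0.343489
Weight by the priors:
  π_A·L_A = 0.90 × 0.0835965 = 0.0752368
  π_B·L_B = 0.10 × 0.343489 = 0.0343489
Denominator: 0.0752368 + 0.0343489 = 0.109586
Responsibility of Class A: 0.0752368 / 0.109586 ≈ 0.687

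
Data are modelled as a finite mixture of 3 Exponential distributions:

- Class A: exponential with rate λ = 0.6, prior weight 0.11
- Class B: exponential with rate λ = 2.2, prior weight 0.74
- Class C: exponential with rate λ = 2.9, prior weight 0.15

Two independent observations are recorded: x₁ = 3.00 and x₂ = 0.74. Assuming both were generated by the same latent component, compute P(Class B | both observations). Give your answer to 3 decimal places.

The responsibility of component k is π_k f_k(x) divided by Σ_j π_j f_j(x).
Since both observations come from the same component, the likelihood for component k is f_k(x₁)·f_k(x₂).
  p_A = [0.6·e^(−0.6·3.00) = 0.6·e^(−1.8000) = 0.0991793] × [0.384879] = 0.0381721
  p_B = [2.2·e^(−2.2·3.00) = 2.2·e^(−6.6000) = 0.00299281] × [0.431908] = 0.00129262
  p_C = [2.9·e^(−2.9·3.00) = 2.9·e^(−8.7000) = 0.000483099] × [0.339158] = 0.000163847
Prior × likelihood for each component:
  π_A·p_A = 0.11 × 0.0381721 = 0.00419893
  π_B·p_B = 0.74 × 0.00129262 = 0.000956538
  π_C·p_C = 0.15 × 0.000163847 = 2.4577e-05
Marginal: 0.00419893 + 0.000956538 + 2.4577e-05 = 0.00518004
P(Class B | x₁, x₂) = 0.000956538 / 0.00518004 ≈ 0.185

0.185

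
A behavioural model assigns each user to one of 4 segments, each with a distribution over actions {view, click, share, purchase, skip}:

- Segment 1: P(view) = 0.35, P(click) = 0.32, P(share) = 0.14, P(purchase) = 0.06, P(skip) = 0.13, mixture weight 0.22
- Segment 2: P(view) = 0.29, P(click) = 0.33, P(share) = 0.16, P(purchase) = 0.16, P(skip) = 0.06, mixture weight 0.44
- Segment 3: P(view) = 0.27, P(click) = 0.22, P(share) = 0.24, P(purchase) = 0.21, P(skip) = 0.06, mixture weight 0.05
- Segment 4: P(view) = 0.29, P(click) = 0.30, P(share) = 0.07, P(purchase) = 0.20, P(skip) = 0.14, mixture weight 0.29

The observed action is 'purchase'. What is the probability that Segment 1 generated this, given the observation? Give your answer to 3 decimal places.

0.087

Apply Bayes' rule: the posterior for each component is proportional to its prior times its likelihood at x.
Evaluate each component's likelihood at the observed value:
  f_1 = 0.06
  f_2 = 0.16
  f_3 = 0.21
  f_4 = 0.2
Unnormalised posteriors:
  w_1·f_1 = 0.22 × 0.06 = 0.0132
  w_2·f_2 = 0.44 × 0.16 = 0.0704
  w_3·f_3 = 0.05 × 0.21 = 0.0105
  w_4·f_4 = 0.29 × 0.2 = 0.058
Evidence: 0.0132 + 0.0704 + 0.0105 + 0.058 = 0.1521
P(Segment 1 | x) = 0.0132 / 0.1521 ≈ 0.087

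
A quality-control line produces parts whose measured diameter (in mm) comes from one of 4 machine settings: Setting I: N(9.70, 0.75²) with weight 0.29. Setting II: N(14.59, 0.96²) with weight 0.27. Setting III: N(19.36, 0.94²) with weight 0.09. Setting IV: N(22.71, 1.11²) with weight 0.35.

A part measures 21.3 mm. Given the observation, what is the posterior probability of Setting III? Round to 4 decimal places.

0.0748

P(component k | x) = π_k·f_k(x) / marginal(x), where marginal(x) = Σ_j π_j·f_j(x).
Component likelihoods at x = 21.3 mm:
  f_I = 6.03071e-53
  f_II = 1.02345e-11
  f_III = 0.0504506
  f_IV = 0.160399
Prior × likelihood for each component:
  π_I·f_I = 0.29 × 6.03071e-53 = 1.74891e-53
  π_II·f_II = 0.27 × 1.02345e-11 = 2.76332e-12
  π_III·f_III = 0.09 × 0.0504506 = 0.00454056
  π_IV·f_IV = 0.35 × 0.160399 = 0.0561396
Denominator: 1.74891e-53 + 2.76332e-12 + 0.00454056 + 0.0561396 = 0.0606802
Responsibility of Setting III: 0.00454056 / 0.0606802 ≈ 0.0748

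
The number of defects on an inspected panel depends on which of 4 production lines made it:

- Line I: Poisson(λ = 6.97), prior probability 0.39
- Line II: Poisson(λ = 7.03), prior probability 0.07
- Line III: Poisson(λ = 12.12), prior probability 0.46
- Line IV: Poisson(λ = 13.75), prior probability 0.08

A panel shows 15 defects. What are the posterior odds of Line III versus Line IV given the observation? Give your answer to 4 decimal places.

Since P(k|x) ∝ w_k f_k(x), the posterior odds are w_i f_i(x) / (w_j f_j(x)).
Component likelihoods at x = 15 defects:
  f_I = e^(−6.97)·6.97^15/15! = 0.0031986
  f_II = e^(−7.03)·7.03^15/15! = 0.00342563
  f_III = e^(−12.12)·12.12^15/15! = 0.0745402
  f_IV = e^(−13.75)·13.75^15/15! = 0.0969375
Odds = (0.46/0.08) × (0.0745402/0.0969375) = 5.75 × 0.768951 ≈ 4.4215

4.4215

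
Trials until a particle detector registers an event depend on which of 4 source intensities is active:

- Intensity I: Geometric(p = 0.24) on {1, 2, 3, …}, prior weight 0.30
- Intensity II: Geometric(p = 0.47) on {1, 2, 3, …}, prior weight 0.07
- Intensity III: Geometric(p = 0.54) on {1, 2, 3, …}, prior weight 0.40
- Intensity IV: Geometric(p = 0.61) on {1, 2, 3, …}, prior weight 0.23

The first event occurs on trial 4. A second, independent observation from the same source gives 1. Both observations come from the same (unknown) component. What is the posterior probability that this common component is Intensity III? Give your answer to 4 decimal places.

0.4314

Posterior ∝ prior × likelihood, so P(k | x) ∝ P(Z=k) f_k(x); normalise over all components.
Since both observations come from the same component, the likelihood for component k is f_k(x₁)·f_k(x₂).
  f_I = [0.105354] × [0.24] = 0.025285
  f_II = [0.0699722] × [0.47] = 0.0328869
  f_III = [0.0525614] × [0.54] = 0.0283832
  f_IV = [0.0361846] × [0.61] = 0.0220726
Multiply by the mixture weights:
  P(Z=I)·f_I = 0.30 × 0.025285 = 0.00758551
  P(Z=II)·f_II = 0.07 × 0.0328869 = 0.00230209
  P(Z=III)·f_III = 0.40 × 0.0283832 = 0.0113533
  P(Z=IV)·f_IV = 0.23 × 0.0220726 = 0.0050767
Evidence: 0.00758551 + 0.00230209 + 0.0113533 + 0.0050767 = 0.0263176
P(Intensity III | x) ≈ 0.4314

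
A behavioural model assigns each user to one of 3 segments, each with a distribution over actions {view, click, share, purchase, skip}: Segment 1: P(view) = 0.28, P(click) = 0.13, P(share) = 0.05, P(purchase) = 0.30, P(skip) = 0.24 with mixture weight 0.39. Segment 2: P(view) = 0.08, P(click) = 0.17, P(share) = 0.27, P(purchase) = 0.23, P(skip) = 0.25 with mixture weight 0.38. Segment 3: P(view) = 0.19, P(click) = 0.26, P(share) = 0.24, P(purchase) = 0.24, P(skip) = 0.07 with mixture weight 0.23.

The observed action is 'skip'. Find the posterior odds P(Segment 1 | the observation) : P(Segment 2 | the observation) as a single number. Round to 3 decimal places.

0.985

Since P(k|x) ∝ π_k f_k(x), the posterior odds are π_i f_i(x) / (π_j f_j(x)).
Evaluate each component's likelihood at the observed value:
  p_1 = P(skip | comp) = 0.24
  p_2 = P(skip | comp) = 0.25
  p_3 = P(skip | comp) = 0.07
Odds = (0.39/0.38) × (0.24/0.25) = 1.02632 × 0.96 ≈ 0.985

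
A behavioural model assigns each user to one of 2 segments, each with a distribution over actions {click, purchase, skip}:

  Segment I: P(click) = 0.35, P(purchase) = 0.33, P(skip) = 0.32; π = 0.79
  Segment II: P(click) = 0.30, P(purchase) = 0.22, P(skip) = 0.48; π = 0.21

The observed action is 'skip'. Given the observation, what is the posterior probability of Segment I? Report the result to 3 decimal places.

0.715

Posterior ∝ prior × likelihood, so P(k | x) ∝ π_k f_k(x); normalise over all components.
Component likelihoods at x = 'skip':
  p_I = 0.32
  p_II = 0.48
Unnormalised posteriors:
  π_I·p_I = 0.79 × 0.32 = 0.2528
  π_II·p_II = 0.21 × 0.48 = 0.1008
Evidence: 0.2528 + 0.1008 = 0.3536
P(Segment I | 'skip') = 0.2528 / 0.3536 ≈ 0.715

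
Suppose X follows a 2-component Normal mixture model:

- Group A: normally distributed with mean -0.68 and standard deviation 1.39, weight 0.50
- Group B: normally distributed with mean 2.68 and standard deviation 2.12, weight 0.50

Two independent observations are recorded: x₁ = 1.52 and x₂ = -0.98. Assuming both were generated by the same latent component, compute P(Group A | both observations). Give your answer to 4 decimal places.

0.7700

Posterior ∝ prior × likelihood, so P(k | x) ∝ π_k f_k(x); normalise over all components.
Since both observations come from the same component, the likelihood for component k is f_k(x₁)·f_k(x₂).
  p_A = [(1/(1.39·√(2π)))·exp(−(1.52−-0.68)²/(2·1.39²)) = 0.287009·exp(-1.25252) = 0.0820222] × [0.280401] = 0.0229991
  p_B = [(1/(2.12·√(2π)))·exp(−(1.52−2.68)²/(2·2.12²)) = 0.188180·exp(-0.14970) = 0.162017] × [0.0423999] = 0.00686952
Prior × likelihood for each component:
  π_A·p_A = 0.50 × 0.0229991 = 0.0114996
  π_B·p_B = 0.50 × 0.00686952 = 0.00343476
Normaliser: 0.0114996 + 0.00343476 = 0.0149343
Responsibility of Group A: 0.0114996 / 0.0149343 ≈ 0.7700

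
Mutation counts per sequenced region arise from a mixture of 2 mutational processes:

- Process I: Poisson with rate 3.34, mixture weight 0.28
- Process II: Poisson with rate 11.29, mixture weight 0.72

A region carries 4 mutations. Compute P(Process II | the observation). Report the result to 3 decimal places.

Apply Bayes' rule: the posterior for each component is proportional to its prior times its likelihood at x.
Evaluate each component's likelihood at the observed value:
  p_I = e^(−3.34)·3.34^4/4! = 0.183752
  p_II = e^(−11.29)·11.29^4/4! = 0.00846018
Weight by the priors:
  P(Z=I)·p_I = 0.28 × 0.183752 = 0.0514504
  P(Z=II)·p_II = 0.72 × 0.00846018 = 0.00609133
Marginal: 0.0514504 + 0.00609133 = 0.0575418
So the posterior for Process II is 0.00609133 / 0.0575418 ≈ 0.106.

0.106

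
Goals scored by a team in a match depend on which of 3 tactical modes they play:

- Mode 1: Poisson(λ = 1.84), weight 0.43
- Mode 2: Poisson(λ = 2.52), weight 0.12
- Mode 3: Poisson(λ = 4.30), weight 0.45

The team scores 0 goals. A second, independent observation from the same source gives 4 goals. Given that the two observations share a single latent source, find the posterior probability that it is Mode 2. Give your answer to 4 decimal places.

0.1703

Posterior ∝ prior × likelihood, so P(k | x) ∝ P(Z=k) f_k(x); normalise over all components.
Since both observations come from the same component, the likelihood for component k is f_k(x₁)·f_k(x₂).
  p_1 = [e^(−1.84)·1.84^0/0! = 0.158817] × [0.0758505] = 0.0120464
  p_2 = [e^(−2.52)·2.52^0/0! = 0.0804596] × [0.135198] = 0.0108779
  p_3 = [e^(−4.30)·4.30^0/0! = 0.0135686] × [0.193284] = 0.00262259
Prior × likelihood for each component:
  P(Z=1)·p_1 = 0.43 × 0.0120464 = 0.00517994
  P(Z=2)·p_2 = 0.12 × 0.0108779 = 0.00130535
  P(Z=3)·p_3 = 0.45 × 0.00262259 = 0.00118016
Marginal: 0.00517994 + 0.00130535 + 0.00118016 = 0.00766546
P(Mode 2 | x) = 0.00130535 / 0.00766546 ≈ 0.1703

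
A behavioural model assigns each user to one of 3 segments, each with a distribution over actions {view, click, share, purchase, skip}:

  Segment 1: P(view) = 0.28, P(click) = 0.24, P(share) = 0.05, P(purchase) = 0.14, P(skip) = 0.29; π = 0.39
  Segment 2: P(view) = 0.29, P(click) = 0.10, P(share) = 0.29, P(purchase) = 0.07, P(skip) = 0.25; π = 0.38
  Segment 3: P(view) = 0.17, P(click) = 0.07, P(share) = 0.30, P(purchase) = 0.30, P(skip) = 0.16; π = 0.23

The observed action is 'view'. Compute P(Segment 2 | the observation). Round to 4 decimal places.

0.4263

The responsibility of component k is π_k f_k(x) divided by Σ_j π_j f_j(x).
Categorical probabilities:
  p_1 = 0.28
  p_2 = 0.29
  p_3 = 0.17
Prior × likelihood for each component:
  π_1·p_1 = 0.39 × 0.28 = 0.1092
  π_2·p_2 = 0.38 × 0.29 = 0.1102
  π_3·p_3 = 0.23 × 0.17 = 0.0391
Sum: 0.1092 + 0.1102 + 0.0391 = 0.2585
So the posterior for Segment 2 is 0.1102 / 0.2585 ≈ 0.4263.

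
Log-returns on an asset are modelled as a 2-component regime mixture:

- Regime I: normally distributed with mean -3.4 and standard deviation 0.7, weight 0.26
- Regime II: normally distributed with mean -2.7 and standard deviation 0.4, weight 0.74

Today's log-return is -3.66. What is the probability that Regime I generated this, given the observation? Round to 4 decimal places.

Apply Bayes' rule: the posterior for each component is proportional to its prior times its likelihood at x.
Normal densities:
  L_I = (1/(0.7·√(2π)))·exp(−(-3.66−-3.4)²/(2·0.7²)) = 0.569918·exp(-0.06898) = 0.53193
  L_II = (1/(0.4·√(2π)))·exp(−(-3.66−-2.7)²/(2·0.4²)) = 0.997356·exp(-2.88000) = 0.0559863
Multiply by the mixture weights:
  P(Z=I)·L_I = 0.26 × 0.53193 = 0.138302
  P(Z=II)·L_II = 0.74 × 0.0559863 = 0.0414299
Denominator: 0.138302 + 0.0414299 = 0.179732
P(Regime I | the observation) = 0.138302 / 0.179732 ≈ 0.7695

0.7695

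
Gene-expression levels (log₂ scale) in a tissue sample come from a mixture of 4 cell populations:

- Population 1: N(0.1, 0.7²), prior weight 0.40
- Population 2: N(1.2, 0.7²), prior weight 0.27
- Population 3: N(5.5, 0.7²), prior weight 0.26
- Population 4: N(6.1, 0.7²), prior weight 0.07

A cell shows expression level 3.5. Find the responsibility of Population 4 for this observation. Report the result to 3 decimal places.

The responsibility of component k is π_k f_k(x) divided by Σ_j π_j f_j(x).
Normal densities:
  p_1 = (1/(0.7·√(2π)))·exp(−(3.5−0.1)²/(2·0.7²)) = 0.569918·exp(-11.79592) = 4.29447e-06
  p_2 = (1/(0.7·√(2π)))·exp(−(3.5−1.2)²/(2·0.7²)) = 0.569918·exp(-5.39796) = 0.00257934
  p_3 = (1/(0.7·√(2π)))·exp(−(3.5−5.5)²/(2·0.7²)) = 0.569918·exp(-4.08163) = 0.00962014
  p_4 = (1/(0.7·√(2π)))·exp(−(3.5−6.1)²/(2·0.7²)) = 0.569918·exp(-6.89796) = 0.000575528
Weight by the priors:
  π_1·p_1 = 0.40 × 4.29447e-06 = 1.71779e-06
  π_2·p_2 = 0.27 × 0.00257934 = 0.000696421
  π_3·p_3 = 0.26 × 0.00962014 = 0.00250124
  π_4·p_4 = 0.07 × 0.000575528 = 4.0287e-05
Evidence: 1.71779e-06 + 0.000696421 + 0.00250124 + 4.0287e-05 = 0.00323966
So the posterior for Population 4 is 4.0287e-05 / 0.00323966 ≈ 0.012.

0.012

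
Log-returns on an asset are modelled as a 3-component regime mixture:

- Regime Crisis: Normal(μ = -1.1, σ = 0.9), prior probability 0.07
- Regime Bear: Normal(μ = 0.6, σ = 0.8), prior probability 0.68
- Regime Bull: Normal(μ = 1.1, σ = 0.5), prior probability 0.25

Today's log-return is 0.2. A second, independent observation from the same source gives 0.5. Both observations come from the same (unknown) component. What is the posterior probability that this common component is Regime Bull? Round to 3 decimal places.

P(component k | x) = π_k·f_k(x) / marginal(x), where marginal(x) = Σ_j π_j·f_j(x).
Since both observations come from the same component, the likelihood for component k is f_k(x₁)·f_k(x₂).
  f_Crisis = [(1/(0.9·√(2π)))·exp(−(0.2−-1.1)²/(2·0.9²)) = 0.443269·exp(-1.04321) = 0.156173] × [0.0912799] = 0.0142555
  f_Bear = [(1/(0.8·√(2π)))·exp(−(0.2−0.6)²/(2·0.8²)) = 0.498678·exp(-0.12500) = 0.440082] × [0.494797] = 0.217751
  f_Bull = [(1/(0.5·√(2π)))·exp(−(0.2−1.1)²/(2·0.5²)) = 0.797885·exp(-1.62000) = 0.1579] × [0.388372] = 0.0613241
Unnormalised posteriors:
  π_Crisis·f_Crisis = 0.07 × 0.0142555 = 0.000997885
  π_Bear·f_Bear = 0.68 × 0.217751 = 0.148071
  π_Bull·f_Bull = 0.25 × 0.0613241 = 0.015331
Marginal: 0.000997885 + 0.148071 + 0.015331 = 0.1644
P(Regime Bull | x) = 0.015331 / 0.1644 ≈ 0.093

0.093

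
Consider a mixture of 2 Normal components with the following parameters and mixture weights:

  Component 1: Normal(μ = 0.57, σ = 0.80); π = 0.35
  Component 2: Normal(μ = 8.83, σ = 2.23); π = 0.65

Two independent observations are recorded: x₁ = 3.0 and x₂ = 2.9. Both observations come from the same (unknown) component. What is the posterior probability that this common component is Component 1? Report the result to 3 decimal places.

0.385

P(component k | x) = π_k·f_k(x) / marginal(x), where marginal(x) = Σ_j π_j·f_j(x).
Since both observations come from the same component, the likelihood for component k is f_k(x₁)·f_k(x₂).
  L_1 = [0.00494688] × [0.00717521] = 3.54949e-05
  L_2 = [0.00586735] × [0.00521303] = 3.05867e-05
Unnormalised posteriors:
  π_1·L_1 = 0.35 × 3.54949e-05 = 1.24232e-05
  π_2·L_2 = 0.65 × 3.05867e-05 = 1.98813e-05
Denominator: 1.24232e-05 + 1.98813e-05 = 3.23046e-05
P(Component 1 | x) = 1.24232e-05 / 3.23046e-05 ≈ 0.385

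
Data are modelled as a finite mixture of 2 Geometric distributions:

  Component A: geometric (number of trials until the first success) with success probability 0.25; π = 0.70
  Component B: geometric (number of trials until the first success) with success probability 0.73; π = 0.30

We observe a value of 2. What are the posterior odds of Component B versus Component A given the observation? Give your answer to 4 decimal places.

0.4505

Only the two components matter; the odds are (w_i f_i(x)) / (w_j f_j(x)).
Component likelihoods at x = 2:
  p_A = 0.25·(1−0.25)^1 = 0.25·0.75 = 0.1875
  p_B = 0.73·(1−0.73)^1 = 0.73·0.27 = 0.1971
0.05913 / 0.13125 ≈ 0.4505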